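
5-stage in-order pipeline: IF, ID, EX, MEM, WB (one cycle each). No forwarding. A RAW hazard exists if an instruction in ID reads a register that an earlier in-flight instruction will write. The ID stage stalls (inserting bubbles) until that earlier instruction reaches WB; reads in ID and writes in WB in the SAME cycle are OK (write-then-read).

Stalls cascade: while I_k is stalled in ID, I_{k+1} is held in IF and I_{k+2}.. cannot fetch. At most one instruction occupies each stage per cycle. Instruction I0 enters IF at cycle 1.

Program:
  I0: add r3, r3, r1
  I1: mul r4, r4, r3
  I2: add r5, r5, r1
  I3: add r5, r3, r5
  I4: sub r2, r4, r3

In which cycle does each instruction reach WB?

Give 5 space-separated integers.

Answer: 5 8 9 12 13

Derivation:
I0 add r3 <- r3,r1: IF@1 ID@2 stall=0 (-) EX@3 MEM@4 WB@5
I1 mul r4 <- r4,r3: IF@2 ID@3 stall=2 (RAW on I0.r3 (WB@5)) EX@6 MEM@7 WB@8
I2 add r5 <- r5,r1: IF@3 ID@6 stall=0 (-) EX@7 MEM@8 WB@9
I3 add r5 <- r3,r5: IF@6 ID@7 stall=2 (RAW on I2.r5 (WB@9)) EX@10 MEM@11 WB@12
I4 sub r2 <- r4,r3: IF@7 ID@10 stall=0 (-) EX@11 MEM@12 WB@13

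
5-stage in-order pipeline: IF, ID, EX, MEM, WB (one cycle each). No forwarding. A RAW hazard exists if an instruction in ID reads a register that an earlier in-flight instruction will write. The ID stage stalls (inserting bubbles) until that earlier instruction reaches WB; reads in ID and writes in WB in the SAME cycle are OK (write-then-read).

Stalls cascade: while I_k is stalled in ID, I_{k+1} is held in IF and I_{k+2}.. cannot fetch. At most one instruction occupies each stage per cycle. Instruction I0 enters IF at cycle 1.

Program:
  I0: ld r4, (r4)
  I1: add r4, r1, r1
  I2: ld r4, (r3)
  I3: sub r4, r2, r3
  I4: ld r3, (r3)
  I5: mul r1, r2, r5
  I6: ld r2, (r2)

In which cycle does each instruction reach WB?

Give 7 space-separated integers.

Answer: 5 6 7 8 9 10 11

Derivation:
I0 ld r4 <- r4: IF@1 ID@2 stall=0 (-) EX@3 MEM@4 WB@5
I1 add r4 <- r1,r1: IF@2 ID@3 stall=0 (-) EX@4 MEM@5 WB@6
I2 ld r4 <- r3: IF@3 ID@4 stall=0 (-) EX@5 MEM@6 WB@7
I3 sub r4 <- r2,r3: IF@4 ID@5 stall=0 (-) EX@6 MEM@7 WB@8
I4 ld r3 <- r3: IF@5 ID@6 stall=0 (-) EX@7 MEM@8 WB@9
I5 mul r1 <- r2,r5: IF@6 ID@7 stall=0 (-) EX@8 MEM@9 WB@10
I6 ld r2 <- r2: IF@7 ID@8 stall=0 (-) EX@9 MEM@10 WB@11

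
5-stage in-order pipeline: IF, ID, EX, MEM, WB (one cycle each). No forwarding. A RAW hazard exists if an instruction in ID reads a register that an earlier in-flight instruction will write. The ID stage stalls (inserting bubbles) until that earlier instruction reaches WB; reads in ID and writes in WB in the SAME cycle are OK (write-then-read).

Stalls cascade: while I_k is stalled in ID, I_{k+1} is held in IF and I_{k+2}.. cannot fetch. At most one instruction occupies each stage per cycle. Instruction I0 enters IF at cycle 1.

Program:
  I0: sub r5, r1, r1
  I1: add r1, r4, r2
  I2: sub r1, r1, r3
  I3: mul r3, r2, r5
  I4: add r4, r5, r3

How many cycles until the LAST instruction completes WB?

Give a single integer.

Answer: 13

Derivation:
I0 sub r5 <- r1,r1: IF@1 ID@2 stall=0 (-) EX@3 MEM@4 WB@5
I1 add r1 <- r4,r2: IF@2 ID@3 stall=0 (-) EX@4 MEM@5 WB@6
I2 sub r1 <- r1,r3: IF@3 ID@4 stall=2 (RAW on I1.r1 (WB@6)) EX@7 MEM@8 WB@9
I3 mul r3 <- r2,r5: IF@4 ID@7 stall=0 (-) EX@8 MEM@9 WB@10
I4 add r4 <- r5,r3: IF@7 ID@8 stall=2 (RAW on I3.r3 (WB@10)) EX@11 MEM@12 WB@13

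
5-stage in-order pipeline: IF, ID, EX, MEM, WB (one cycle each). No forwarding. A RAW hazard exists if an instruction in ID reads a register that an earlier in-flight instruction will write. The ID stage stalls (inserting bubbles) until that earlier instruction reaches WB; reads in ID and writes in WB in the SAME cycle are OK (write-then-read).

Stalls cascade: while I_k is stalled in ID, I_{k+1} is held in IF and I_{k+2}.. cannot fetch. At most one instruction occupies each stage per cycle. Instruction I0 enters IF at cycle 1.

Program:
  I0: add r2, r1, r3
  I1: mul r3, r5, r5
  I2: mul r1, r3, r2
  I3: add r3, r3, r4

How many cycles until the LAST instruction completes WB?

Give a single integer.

Answer: 10

Derivation:
I0 add r2 <- r1,r3: IF@1 ID@2 stall=0 (-) EX@3 MEM@4 WB@5
I1 mul r3 <- r5,r5: IF@2 ID@3 stall=0 (-) EX@4 MEM@5 WB@6
I2 mul r1 <- r3,r2: IF@3 ID@4 stall=2 (RAW on I1.r3 (WB@6)) EX@7 MEM@8 WB@9
I3 add r3 <- r3,r4: IF@4 ID@7 stall=0 (-) EX@8 MEM@9 WB@10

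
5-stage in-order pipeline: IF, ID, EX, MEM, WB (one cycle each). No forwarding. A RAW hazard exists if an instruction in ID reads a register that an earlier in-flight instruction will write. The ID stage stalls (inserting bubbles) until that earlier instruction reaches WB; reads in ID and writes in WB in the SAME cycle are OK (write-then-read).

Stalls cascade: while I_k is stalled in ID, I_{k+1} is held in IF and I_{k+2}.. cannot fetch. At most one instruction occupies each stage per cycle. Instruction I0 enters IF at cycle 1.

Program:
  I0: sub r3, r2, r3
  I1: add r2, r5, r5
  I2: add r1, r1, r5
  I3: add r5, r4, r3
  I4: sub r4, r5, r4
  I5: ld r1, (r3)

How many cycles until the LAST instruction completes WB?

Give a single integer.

I0 sub r3 <- r2,r3: IF@1 ID@2 stall=0 (-) EX@3 MEM@4 WB@5
I1 add r2 <- r5,r5: IF@2 ID@3 stall=0 (-) EX@4 MEM@5 WB@6
I2 add r1 <- r1,r5: IF@3 ID@4 stall=0 (-) EX@5 MEM@6 WB@7
I3 add r5 <- r4,r3: IF@4 ID@5 stall=0 (-) EX@6 MEM@7 WB@8
I4 sub r4 <- r5,r4: IF@5 ID@6 stall=2 (RAW on I3.r5 (WB@8)) EX@9 MEM@10 WB@11
I5 ld r1 <- r3: IF@6 ID@9 stall=0 (-) EX@10 MEM@11 WB@12

Answer: 12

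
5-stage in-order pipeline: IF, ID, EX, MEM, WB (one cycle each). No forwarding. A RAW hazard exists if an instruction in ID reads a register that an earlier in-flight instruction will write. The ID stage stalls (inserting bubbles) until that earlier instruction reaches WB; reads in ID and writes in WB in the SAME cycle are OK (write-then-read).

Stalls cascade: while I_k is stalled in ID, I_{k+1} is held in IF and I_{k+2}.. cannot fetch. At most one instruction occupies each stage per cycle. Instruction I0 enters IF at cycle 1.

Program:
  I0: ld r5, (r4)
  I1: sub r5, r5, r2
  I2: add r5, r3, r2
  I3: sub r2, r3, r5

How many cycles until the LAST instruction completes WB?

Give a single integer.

Answer: 12

Derivation:
I0 ld r5 <- r4: IF@1 ID@2 stall=0 (-) EX@3 MEM@4 WB@5
I1 sub r5 <- r5,r2: IF@2 ID@3 stall=2 (RAW on I0.r5 (WB@5)) EX@6 MEM@7 WB@8
I2 add r5 <- r3,r2: IF@3 ID@6 stall=0 (-) EX@7 MEM@8 WB@9
I3 sub r2 <- r3,r5: IF@6 ID@7 stall=2 (RAW on I2.r5 (WB@9)) EX@10 MEM@11 WB@12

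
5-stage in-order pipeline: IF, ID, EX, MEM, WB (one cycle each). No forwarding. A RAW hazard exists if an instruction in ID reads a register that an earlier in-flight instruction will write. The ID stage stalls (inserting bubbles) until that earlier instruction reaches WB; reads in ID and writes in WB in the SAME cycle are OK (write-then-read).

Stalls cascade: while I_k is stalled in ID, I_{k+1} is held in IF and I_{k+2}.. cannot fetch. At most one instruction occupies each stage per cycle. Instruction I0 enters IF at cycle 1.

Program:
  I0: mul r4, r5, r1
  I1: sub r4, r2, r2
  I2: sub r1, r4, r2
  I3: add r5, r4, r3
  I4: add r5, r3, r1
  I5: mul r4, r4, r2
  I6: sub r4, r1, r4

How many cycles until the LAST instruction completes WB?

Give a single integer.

I0 mul r4 <- r5,r1: IF@1 ID@2 stall=0 (-) EX@3 MEM@4 WB@5
I1 sub r4 <- r2,r2: IF@2 ID@3 stall=0 (-) EX@4 MEM@5 WB@6
I2 sub r1 <- r4,r2: IF@3 ID@4 stall=2 (RAW on I1.r4 (WB@6)) EX@7 MEM@8 WB@9
I3 add r5 <- r4,r3: IF@4 ID@7 stall=0 (-) EX@8 MEM@9 WB@10
I4 add r5 <- r3,r1: IF@7 ID@8 stall=1 (RAW on I2.r1 (WB@9)) EX@10 MEM@11 WB@12
I5 mul r4 <- r4,r2: IF@8 ID@10 stall=0 (-) EX@11 MEM@12 WB@13
I6 sub r4 <- r1,r4: IF@10 ID@11 stall=2 (RAW on I5.r4 (WB@13)) EX@14 MEM@15 WB@16

Answer: 16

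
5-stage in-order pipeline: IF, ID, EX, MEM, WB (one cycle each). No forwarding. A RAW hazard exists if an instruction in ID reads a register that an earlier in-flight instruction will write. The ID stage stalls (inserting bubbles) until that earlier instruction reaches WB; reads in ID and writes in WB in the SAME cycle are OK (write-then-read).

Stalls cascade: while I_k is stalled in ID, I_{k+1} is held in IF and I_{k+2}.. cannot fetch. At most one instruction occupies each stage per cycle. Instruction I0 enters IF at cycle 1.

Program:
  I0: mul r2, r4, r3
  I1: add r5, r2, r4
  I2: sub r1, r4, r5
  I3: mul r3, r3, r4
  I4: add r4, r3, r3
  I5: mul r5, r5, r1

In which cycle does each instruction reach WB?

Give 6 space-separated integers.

Answer: 5 8 11 12 15 16

Derivation:
I0 mul r2 <- r4,r3: IF@1 ID@2 stall=0 (-) EX@3 MEM@4 WB@5
I1 add r5 <- r2,r4: IF@2 ID@3 stall=2 (RAW on I0.r2 (WB@5)) EX@6 MEM@7 WB@8
I2 sub r1 <- r4,r5: IF@3 ID@6 stall=2 (RAW on I1.r5 (WB@8)) EX@9 MEM@10 WB@11
I3 mul r3 <- r3,r4: IF@6 ID@9 stall=0 (-) EX@10 MEM@11 WB@12
I4 add r4 <- r3,r3: IF@9 ID@10 stall=2 (RAW on I3.r3 (WB@12)) EX@13 MEM@14 WB@15
I5 mul r5 <- r5,r1: IF@10 ID@13 stall=0 (-) EX@14 MEM@15 WB@16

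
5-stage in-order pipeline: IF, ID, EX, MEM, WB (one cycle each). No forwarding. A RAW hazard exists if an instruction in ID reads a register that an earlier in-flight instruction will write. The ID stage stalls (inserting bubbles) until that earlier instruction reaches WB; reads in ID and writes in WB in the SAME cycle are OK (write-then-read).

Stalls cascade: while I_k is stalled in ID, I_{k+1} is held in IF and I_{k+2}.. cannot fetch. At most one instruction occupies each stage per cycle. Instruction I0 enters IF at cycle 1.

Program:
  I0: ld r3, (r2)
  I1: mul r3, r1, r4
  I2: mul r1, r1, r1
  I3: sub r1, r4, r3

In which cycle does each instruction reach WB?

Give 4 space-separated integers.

Answer: 5 6 7 9

Derivation:
I0 ld r3 <- r2: IF@1 ID@2 stall=0 (-) EX@3 MEM@4 WB@5
I1 mul r3 <- r1,r4: IF@2 ID@3 stall=0 (-) EX@4 MEM@5 WB@6
I2 mul r1 <- r1,r1: IF@3 ID@4 stall=0 (-) EX@5 MEM@6 WB@7
I3 sub r1 <- r4,r3: IF@4 ID@5 stall=1 (RAW on I1.r3 (WB@6)) EX@7 MEM@8 WB@9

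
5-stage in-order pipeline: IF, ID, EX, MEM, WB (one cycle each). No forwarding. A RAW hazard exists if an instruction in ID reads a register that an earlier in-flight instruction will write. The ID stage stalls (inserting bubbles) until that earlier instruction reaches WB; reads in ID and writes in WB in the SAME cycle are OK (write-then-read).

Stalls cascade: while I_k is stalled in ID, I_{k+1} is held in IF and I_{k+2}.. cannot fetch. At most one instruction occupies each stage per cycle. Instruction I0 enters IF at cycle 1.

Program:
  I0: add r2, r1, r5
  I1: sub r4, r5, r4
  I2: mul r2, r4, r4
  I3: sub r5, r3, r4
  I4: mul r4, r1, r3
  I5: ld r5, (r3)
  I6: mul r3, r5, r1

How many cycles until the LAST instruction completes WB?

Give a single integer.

Answer: 15

Derivation:
I0 add r2 <- r1,r5: IF@1 ID@2 stall=0 (-) EX@3 MEM@4 WB@5
I1 sub r4 <- r5,r4: IF@2 ID@3 stall=0 (-) EX@4 MEM@5 WB@6
I2 mul r2 <- r4,r4: IF@3 ID@4 stall=2 (RAW on I1.r4 (WB@6)) EX@7 MEM@8 WB@9
I3 sub r5 <- r3,r4: IF@4 ID@7 stall=0 (-) EX@8 MEM@9 WB@10
I4 mul r4 <- r1,r3: IF@7 ID@8 stall=0 (-) EX@9 MEM@10 WB@11
I5 ld r5 <- r3: IF@8 ID@9 stall=0 (-) EX@10 MEM@11 WB@12
I6 mul r3 <- r5,r1: IF@9 ID@10 stall=2 (RAW on I5.r5 (WB@12)) EX@13 MEM@14 WB@15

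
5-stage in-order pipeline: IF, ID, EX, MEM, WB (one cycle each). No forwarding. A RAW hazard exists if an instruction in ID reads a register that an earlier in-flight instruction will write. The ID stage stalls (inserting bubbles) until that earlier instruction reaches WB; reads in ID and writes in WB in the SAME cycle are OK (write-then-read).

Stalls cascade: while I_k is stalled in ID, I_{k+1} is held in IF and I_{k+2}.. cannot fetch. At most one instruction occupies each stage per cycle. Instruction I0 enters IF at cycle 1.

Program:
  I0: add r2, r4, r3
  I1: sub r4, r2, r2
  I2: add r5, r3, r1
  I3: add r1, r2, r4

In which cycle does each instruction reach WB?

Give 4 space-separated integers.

I0 add r2 <- r4,r3: IF@1 ID@2 stall=0 (-) EX@3 MEM@4 WB@5
I1 sub r4 <- r2,r2: IF@2 ID@3 stall=2 (RAW on I0.r2 (WB@5)) EX@6 MEM@7 WB@8
I2 add r5 <- r3,r1: IF@3 ID@6 stall=0 (-) EX@7 MEM@8 WB@9
I3 add r1 <- r2,r4: IF@6 ID@7 stall=1 (RAW on I1.r4 (WB@8)) EX@9 MEM@10 WB@11

Answer: 5 8 9 11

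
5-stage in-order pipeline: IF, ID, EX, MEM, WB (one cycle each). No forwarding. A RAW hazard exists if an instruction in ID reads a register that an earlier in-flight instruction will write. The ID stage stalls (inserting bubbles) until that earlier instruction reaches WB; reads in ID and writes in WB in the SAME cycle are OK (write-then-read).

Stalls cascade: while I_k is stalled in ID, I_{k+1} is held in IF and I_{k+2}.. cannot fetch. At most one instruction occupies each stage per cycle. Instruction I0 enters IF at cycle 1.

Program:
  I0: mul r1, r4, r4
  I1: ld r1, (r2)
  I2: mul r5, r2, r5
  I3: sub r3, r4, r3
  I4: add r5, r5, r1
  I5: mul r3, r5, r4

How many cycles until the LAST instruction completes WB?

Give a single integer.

I0 mul r1 <- r4,r4: IF@1 ID@2 stall=0 (-) EX@3 MEM@4 WB@5
I1 ld r1 <- r2: IF@2 ID@3 stall=0 (-) EX@4 MEM@5 WB@6
I2 mul r5 <- r2,r5: IF@3 ID@4 stall=0 (-) EX@5 MEM@6 WB@7
I3 sub r3 <- r4,r3: IF@4 ID@5 stall=0 (-) EX@6 MEM@7 WB@8
I4 add r5 <- r5,r1: IF@5 ID@6 stall=1 (RAW on I2.r5 (WB@7)) EX@8 MEM@9 WB@10
I5 mul r3 <- r5,r4: IF@6 ID@8 stall=2 (RAW on I4.r5 (WB@10)) EX@11 MEM@12 WB@13

Answer: 13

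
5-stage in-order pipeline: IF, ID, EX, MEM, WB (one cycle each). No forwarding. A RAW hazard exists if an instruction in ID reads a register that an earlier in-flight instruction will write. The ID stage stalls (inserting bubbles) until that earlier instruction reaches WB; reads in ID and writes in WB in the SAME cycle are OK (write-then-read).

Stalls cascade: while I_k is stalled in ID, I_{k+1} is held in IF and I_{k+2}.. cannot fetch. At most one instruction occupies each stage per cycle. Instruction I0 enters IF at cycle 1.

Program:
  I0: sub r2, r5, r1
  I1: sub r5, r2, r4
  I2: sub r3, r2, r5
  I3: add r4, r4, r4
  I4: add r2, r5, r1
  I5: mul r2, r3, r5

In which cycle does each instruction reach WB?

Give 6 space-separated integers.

Answer: 5 8 11 12 13 14

Derivation:
I0 sub r2 <- r5,r1: IF@1 ID@2 stall=0 (-) EX@3 MEM@4 WB@5
I1 sub r5 <- r2,r4: IF@2 ID@3 stall=2 (RAW on I0.r2 (WB@5)) EX@6 MEM@7 WB@8
I2 sub r3 <- r2,r5: IF@3 ID@6 stall=2 (RAW on I1.r5 (WB@8)) EX@9 MEM@10 WB@11
I3 add r4 <- r4,r4: IF@6 ID@9 stall=0 (-) EX@10 MEM@11 WB@12
I4 add r2 <- r5,r1: IF@9 ID@10 stall=0 (-) EX@11 MEM@12 WB@13
I5 mul r2 <- r3,r5: IF@10 ID@11 stall=0 (-) EX@12 MEM@13 WB@14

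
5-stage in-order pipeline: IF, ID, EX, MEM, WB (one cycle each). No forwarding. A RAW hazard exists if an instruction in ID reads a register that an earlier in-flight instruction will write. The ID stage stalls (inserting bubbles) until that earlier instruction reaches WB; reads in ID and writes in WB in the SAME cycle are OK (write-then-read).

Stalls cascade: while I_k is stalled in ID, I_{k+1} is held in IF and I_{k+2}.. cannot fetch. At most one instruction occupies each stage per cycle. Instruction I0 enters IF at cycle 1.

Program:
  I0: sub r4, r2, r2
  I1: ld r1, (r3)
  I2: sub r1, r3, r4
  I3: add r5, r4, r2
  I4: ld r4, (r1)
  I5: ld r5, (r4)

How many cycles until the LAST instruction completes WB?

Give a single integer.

I0 sub r4 <- r2,r2: IF@1 ID@2 stall=0 (-) EX@3 MEM@4 WB@5
I1 ld r1 <- r3: IF@2 ID@3 stall=0 (-) EX@4 MEM@5 WB@6
I2 sub r1 <- r3,r4: IF@3 ID@4 stall=1 (RAW on I0.r4 (WB@5)) EX@6 MEM@7 WB@8
I3 add r5 <- r4,r2: IF@4 ID@6 stall=0 (-) EX@7 MEM@8 WB@9
I4 ld r4 <- r1: IF@6 ID@7 stall=1 (RAW on I2.r1 (WB@8)) EX@9 MEM@10 WB@11
I5 ld r5 <- r4: IF@7 ID@9 stall=2 (RAW on I4.r4 (WB@11)) EX@12 MEM@13 WB@14

Answer: 14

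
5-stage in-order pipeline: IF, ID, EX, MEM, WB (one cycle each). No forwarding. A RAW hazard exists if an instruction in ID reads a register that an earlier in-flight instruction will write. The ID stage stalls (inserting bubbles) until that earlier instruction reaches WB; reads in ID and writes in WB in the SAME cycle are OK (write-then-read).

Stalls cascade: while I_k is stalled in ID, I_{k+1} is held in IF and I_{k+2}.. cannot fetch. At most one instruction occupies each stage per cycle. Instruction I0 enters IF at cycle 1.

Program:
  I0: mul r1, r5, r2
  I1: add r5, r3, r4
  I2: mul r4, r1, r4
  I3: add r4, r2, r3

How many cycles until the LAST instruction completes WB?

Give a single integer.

Answer: 9

Derivation:
I0 mul r1 <- r5,r2: IF@1 ID@2 stall=0 (-) EX@3 MEM@4 WB@5
I1 add r5 <- r3,r4: IF@2 ID@3 stall=0 (-) EX@4 MEM@5 WB@6
I2 mul r4 <- r1,r4: IF@3 ID@4 stall=1 (RAW on I0.r1 (WB@5)) EX@6 MEM@7 WB@8
I3 add r4 <- r2,r3: IF@4 ID@6 stall=0 (-) EX@7 MEM@8 WB@9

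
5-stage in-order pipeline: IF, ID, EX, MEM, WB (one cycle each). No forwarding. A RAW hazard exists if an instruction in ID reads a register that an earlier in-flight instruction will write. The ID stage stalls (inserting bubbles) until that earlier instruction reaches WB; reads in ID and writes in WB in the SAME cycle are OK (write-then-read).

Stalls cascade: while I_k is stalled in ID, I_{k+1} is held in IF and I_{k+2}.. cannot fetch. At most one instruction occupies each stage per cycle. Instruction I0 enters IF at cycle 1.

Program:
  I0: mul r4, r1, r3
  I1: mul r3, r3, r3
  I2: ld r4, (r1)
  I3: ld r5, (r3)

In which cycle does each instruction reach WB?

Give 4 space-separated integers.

I0 mul r4 <- r1,r3: IF@1 ID@2 stall=0 (-) EX@3 MEM@4 WB@5
I1 mul r3 <- r3,r3: IF@2 ID@3 stall=0 (-) EX@4 MEM@5 WB@6
I2 ld r4 <- r1: IF@3 ID@4 stall=0 (-) EX@5 MEM@6 WB@7
I3 ld r5 <- r3: IF@4 ID@5 stall=1 (RAW on I1.r3 (WB@6)) EX@7 MEM@8 WB@9

Answer: 5 6 7 9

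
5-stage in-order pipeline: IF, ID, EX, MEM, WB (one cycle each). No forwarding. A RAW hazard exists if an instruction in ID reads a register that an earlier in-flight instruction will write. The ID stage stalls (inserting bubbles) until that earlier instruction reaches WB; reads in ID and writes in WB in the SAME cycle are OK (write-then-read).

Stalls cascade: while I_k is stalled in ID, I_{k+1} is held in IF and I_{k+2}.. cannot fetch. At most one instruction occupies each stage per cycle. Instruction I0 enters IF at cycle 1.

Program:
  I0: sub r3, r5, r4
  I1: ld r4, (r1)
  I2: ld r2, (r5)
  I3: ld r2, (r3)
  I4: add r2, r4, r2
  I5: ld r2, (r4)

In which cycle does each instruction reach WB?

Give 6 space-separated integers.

I0 sub r3 <- r5,r4: IF@1 ID@2 stall=0 (-) EX@3 MEM@4 WB@5
I1 ld r4 <- r1: IF@2 ID@3 stall=0 (-) EX@4 MEM@5 WB@6
I2 ld r2 <- r5: IF@3 ID@4 stall=0 (-) EX@5 MEM@6 WB@7
I3 ld r2 <- r3: IF@4 ID@5 stall=0 (-) EX@6 MEM@7 WB@8
I4 add r2 <- r4,r2: IF@5 ID@6 stall=2 (RAW on I3.r2 (WB@8)) EX@9 MEM@10 WB@11
I5 ld r2 <- r4: IF@6 ID@9 stall=0 (-) EX@10 MEM@11 WB@12

Answer: 5 6 7 8 11 12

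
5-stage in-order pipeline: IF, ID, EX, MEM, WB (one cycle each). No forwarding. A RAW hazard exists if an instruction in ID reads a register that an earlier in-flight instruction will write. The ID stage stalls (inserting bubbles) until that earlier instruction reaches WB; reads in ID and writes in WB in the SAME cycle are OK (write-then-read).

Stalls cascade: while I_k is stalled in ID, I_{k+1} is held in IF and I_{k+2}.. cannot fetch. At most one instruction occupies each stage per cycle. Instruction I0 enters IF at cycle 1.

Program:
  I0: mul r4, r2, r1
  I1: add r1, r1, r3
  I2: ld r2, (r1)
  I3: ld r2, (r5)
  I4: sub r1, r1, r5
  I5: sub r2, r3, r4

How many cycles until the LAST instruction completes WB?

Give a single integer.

I0 mul r4 <- r2,r1: IF@1 ID@2 stall=0 (-) EX@3 MEM@4 WB@5
I1 add r1 <- r1,r3: IF@2 ID@3 stall=0 (-) EX@4 MEM@5 WB@6
I2 ld r2 <- r1: IF@3 ID@4 stall=2 (RAW on I1.r1 (WB@6)) EX@7 MEM@8 WB@9
I3 ld r2 <- r5: IF@4 ID@7 stall=0 (-) EX@8 MEM@9 WB@10
I4 sub r1 <- r1,r5: IF@7 ID@8 stall=0 (-) EX@9 MEM@10 WB@11
I5 sub r2 <- r3,r4: IF@8 ID@9 stall=0 (-) EX@10 MEM@11 WB@12

Answer: 12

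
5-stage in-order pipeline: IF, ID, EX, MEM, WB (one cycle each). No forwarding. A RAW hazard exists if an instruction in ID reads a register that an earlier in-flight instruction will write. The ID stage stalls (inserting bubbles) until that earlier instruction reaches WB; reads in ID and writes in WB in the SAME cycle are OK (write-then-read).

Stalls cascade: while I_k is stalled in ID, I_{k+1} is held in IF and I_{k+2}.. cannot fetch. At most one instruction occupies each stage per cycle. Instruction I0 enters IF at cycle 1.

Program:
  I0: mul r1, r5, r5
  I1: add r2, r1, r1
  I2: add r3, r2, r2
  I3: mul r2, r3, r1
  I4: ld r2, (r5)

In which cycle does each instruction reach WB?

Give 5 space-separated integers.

I0 mul r1 <- r5,r5: IF@1 ID@2 stall=0 (-) EX@3 MEM@4 WB@5
I1 add r2 <- r1,r1: IF@2 ID@3 stall=2 (RAW on I0.r1 (WB@5)) EX@6 MEM@7 WB@8
I2 add r3 <- r2,r2: IF@3 ID@6 stall=2 (RAW on I1.r2 (WB@8)) EX@9 MEM@10 WB@11
I3 mul r2 <- r3,r1: IF@6 ID@9 stall=2 (RAW on I2.r3 (WB@11)) EX@12 MEM@13 WB@14
I4 ld r2 <- r5: IF@9 ID@12 stall=0 (-) EX@13 MEM@14 WB@15

Answer: 5 8 11 14 15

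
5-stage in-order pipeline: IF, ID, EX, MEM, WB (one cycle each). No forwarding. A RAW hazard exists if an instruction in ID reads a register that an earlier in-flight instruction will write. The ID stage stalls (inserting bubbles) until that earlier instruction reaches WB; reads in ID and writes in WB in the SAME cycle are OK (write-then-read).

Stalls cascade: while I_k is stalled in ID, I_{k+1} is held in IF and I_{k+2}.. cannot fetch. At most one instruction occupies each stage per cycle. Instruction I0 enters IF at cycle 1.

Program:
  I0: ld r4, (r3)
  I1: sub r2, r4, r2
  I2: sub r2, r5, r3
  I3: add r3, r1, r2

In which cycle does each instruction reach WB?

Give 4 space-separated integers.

Answer: 5 8 9 12

Derivation:
I0 ld r4 <- r3: IF@1 ID@2 stall=0 (-) EX@3 MEM@4 WB@5
I1 sub r2 <- r4,r2: IF@2 ID@3 stall=2 (RAW on I0.r4 (WB@5)) EX@6 MEM@7 WB@8
I2 sub r2 <- r5,r3: IF@3 ID@6 stall=0 (-) EX@7 MEM@8 WB@9
I3 add r3 <- r1,r2: IF@6 ID@7 stall=2 (RAW on I2.r2 (WB@9)) EX@10 MEM@11 WB@12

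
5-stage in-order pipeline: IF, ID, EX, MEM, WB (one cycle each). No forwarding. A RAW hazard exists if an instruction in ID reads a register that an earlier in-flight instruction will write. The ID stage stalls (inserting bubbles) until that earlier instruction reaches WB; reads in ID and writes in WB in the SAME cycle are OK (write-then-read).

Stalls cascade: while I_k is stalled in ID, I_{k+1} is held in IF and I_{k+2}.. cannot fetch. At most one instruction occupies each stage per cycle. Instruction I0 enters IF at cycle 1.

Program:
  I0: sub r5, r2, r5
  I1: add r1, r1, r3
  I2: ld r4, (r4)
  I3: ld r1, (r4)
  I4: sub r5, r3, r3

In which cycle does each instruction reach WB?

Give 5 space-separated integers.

Answer: 5 6 7 10 11

Derivation:
I0 sub r5 <- r2,r5: IF@1 ID@2 stall=0 (-) EX@3 MEM@4 WB@5
I1 add r1 <- r1,r3: IF@2 ID@3 stall=0 (-) EX@4 MEM@5 WB@6
I2 ld r4 <- r4: IF@3 ID@4 stall=0 (-) EX@5 MEM@6 WB@7
I3 ld r1 <- r4: IF@4 ID@5 stall=2 (RAW on I2.r4 (WB@7)) EX@8 MEM@9 WB@10
I4 sub r5 <- r3,r3: IF@5 ID@8 stall=0 (-) EX@9 MEM@10 WB@11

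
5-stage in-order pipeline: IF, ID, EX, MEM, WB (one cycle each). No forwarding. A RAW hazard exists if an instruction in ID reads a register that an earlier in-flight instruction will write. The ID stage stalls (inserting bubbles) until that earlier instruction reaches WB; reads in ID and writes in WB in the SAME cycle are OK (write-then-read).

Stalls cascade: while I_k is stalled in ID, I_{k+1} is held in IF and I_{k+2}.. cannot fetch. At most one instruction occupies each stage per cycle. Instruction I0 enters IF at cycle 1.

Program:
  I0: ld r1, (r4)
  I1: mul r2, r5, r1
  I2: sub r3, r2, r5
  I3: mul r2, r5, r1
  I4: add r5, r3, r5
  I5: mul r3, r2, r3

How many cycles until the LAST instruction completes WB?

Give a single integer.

I0 ld r1 <- r4: IF@1 ID@2 stall=0 (-) EX@3 MEM@4 WB@5
I1 mul r2 <- r5,r1: IF@2 ID@3 stall=2 (RAW on I0.r1 (WB@5)) EX@6 MEM@7 WB@8
I2 sub r3 <- r2,r5: IF@3 ID@6 stall=2 (RAW on I1.r2 (WB@8)) EX@9 MEM@10 WB@11
I3 mul r2 <- r5,r1: IF@6 ID@9 stall=0 (-) EX@10 MEM@11 WB@12
I4 add r5 <- r3,r5: IF@9 ID@10 stall=1 (RAW on I2.r3 (WB@11)) EX@12 MEM@13 WB@14
I5 mul r3 <- r2,r3: IF@10 ID@12 stall=0 (-) EX@13 MEM@14 WB@15

Answer: 15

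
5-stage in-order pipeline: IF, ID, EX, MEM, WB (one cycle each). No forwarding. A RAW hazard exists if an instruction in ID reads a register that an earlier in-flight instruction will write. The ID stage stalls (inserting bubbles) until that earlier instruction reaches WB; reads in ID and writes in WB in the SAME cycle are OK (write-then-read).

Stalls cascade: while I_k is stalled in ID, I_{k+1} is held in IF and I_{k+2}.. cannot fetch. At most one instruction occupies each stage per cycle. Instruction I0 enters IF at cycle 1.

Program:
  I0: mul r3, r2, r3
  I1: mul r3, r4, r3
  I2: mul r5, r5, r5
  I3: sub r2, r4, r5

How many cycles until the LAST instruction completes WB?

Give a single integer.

I0 mul r3 <- r2,r3: IF@1 ID@2 stall=0 (-) EX@3 MEM@4 WB@5
I1 mul r3 <- r4,r3: IF@2 ID@3 stall=2 (RAW on I0.r3 (WB@5)) EX@6 MEM@7 WB@8
I2 mul r5 <- r5,r5: IF@3 ID@6 stall=0 (-) EX@7 MEM@8 WB@9
I3 sub r2 <- r4,r5: IF@6 ID@7 stall=2 (RAW on I2.r5 (WB@9)) EX@10 MEM@11 WB@12

Answer: 12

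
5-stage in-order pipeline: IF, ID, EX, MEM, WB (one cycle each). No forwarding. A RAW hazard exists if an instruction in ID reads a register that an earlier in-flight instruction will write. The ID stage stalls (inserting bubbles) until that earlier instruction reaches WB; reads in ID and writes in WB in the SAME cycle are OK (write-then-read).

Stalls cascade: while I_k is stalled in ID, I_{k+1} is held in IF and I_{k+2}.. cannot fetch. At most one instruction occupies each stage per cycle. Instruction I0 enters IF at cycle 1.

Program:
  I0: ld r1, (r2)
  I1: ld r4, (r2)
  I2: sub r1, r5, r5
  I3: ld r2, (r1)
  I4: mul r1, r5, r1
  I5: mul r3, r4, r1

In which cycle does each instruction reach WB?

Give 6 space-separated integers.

Answer: 5 6 7 10 11 14

Derivation:
I0 ld r1 <- r2: IF@1 ID@2 stall=0 (-) EX@3 MEM@4 WB@5
I1 ld r4 <- r2: IF@2 ID@3 stall=0 (-) EX@4 MEM@5 WB@6
I2 sub r1 <- r5,r5: IF@3 ID@4 stall=0 (-) EX@5 MEM@6 WB@7
I3 ld r2 <- r1: IF@4 ID@5 stall=2 (RAW on I2.r1 (WB@7)) EX@8 MEM@9 WB@10
I4 mul r1 <- r5,r1: IF@5 ID@8 stall=0 (-) EX@9 MEM@10 WB@11
I5 mul r3 <- r4,r1: IF@8 ID@9 stall=2 (RAW on I4.r1 (WB@11)) EX@12 MEM@13 WB@14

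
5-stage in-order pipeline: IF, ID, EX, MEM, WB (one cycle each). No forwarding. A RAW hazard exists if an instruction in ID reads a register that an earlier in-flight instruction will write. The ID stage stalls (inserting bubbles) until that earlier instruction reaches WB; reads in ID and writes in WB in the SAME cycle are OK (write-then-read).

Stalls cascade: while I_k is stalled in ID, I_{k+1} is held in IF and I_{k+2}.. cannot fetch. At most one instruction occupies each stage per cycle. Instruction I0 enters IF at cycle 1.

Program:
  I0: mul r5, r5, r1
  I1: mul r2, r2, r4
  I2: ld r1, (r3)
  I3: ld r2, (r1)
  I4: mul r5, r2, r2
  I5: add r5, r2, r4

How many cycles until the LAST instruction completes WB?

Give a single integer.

I0 mul r5 <- r5,r1: IF@1 ID@2 stall=0 (-) EX@3 MEM@4 WB@5
I1 mul r2 <- r2,r4: IF@2 ID@3 stall=0 (-) EX@4 MEM@5 WB@6
I2 ld r1 <- r3: IF@3 ID@4 stall=0 (-) EX@5 MEM@6 WB@7
I3 ld r2 <- r1: IF@4 ID@5 stall=2 (RAW on I2.r1 (WB@7)) EX@8 MEM@9 WB@10
I4 mul r5 <- r2,r2: IF@5 ID@8 stall=2 (RAW on I3.r2 (WB@10)) EX@11 MEM@12 WB@13
I5 add r5 <- r2,r4: IF@8 ID@11 stall=0 (-) EX@12 MEM@13 WB@14

Answer: 14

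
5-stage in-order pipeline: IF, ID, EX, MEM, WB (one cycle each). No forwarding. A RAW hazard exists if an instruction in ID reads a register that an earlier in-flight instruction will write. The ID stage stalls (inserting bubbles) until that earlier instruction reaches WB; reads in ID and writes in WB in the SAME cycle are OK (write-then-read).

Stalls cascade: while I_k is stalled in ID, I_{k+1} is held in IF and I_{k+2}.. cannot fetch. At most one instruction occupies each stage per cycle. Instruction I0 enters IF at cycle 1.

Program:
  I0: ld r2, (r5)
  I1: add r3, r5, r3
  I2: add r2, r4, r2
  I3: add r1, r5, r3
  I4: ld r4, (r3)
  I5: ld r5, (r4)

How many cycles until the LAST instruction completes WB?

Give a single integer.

I0 ld r2 <- r5: IF@1 ID@2 stall=0 (-) EX@3 MEM@4 WB@5
I1 add r3 <- r5,r3: IF@2 ID@3 stall=0 (-) EX@4 MEM@5 WB@6
I2 add r2 <- r4,r2: IF@3 ID@4 stall=1 (RAW on I0.r2 (WB@5)) EX@6 MEM@7 WB@8
I3 add r1 <- r5,r3: IF@4 ID@6 stall=0 (-) EX@7 MEM@8 WB@9
I4 ld r4 <- r3: IF@6 ID@7 stall=0 (-) EX@8 MEM@9 WB@10
I5 ld r5 <- r4: IF@7 ID@8 stall=2 (RAW on I4.r4 (WB@10)) EX@11 MEM@12 WB@13

Answer: 13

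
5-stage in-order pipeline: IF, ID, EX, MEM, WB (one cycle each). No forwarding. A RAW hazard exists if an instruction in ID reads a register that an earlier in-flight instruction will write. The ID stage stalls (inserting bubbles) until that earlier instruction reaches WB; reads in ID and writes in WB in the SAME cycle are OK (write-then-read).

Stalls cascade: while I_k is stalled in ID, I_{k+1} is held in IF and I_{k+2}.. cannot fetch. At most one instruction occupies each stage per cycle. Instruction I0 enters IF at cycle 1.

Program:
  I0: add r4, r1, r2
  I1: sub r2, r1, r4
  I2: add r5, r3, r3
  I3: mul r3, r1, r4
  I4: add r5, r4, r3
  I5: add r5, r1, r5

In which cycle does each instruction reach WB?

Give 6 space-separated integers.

I0 add r4 <- r1,r2: IF@1 ID@2 stall=0 (-) EX@3 MEM@4 WB@5
I1 sub r2 <- r1,r4: IF@2 ID@3 stall=2 (RAW on I0.r4 (WB@5)) EX@6 MEM@7 WB@8
I2 add r5 <- r3,r3: IF@3 ID@6 stall=0 (-) EX@7 MEM@8 WB@9
I3 mul r3 <- r1,r4: IF@6 ID@7 stall=0 (-) EX@8 MEM@9 WB@10
I4 add r5 <- r4,r3: IF@7 ID@8 stall=2 (RAW on I3.r3 (WB@10)) EX@11 MEM@12 WB@13
I5 add r5 <- r1,r5: IF@8 ID@11 stall=2 (RAW on I4.r5 (WB@13)) EX@14 MEM@15 WB@16

Answer: 5 8 9 10 13 16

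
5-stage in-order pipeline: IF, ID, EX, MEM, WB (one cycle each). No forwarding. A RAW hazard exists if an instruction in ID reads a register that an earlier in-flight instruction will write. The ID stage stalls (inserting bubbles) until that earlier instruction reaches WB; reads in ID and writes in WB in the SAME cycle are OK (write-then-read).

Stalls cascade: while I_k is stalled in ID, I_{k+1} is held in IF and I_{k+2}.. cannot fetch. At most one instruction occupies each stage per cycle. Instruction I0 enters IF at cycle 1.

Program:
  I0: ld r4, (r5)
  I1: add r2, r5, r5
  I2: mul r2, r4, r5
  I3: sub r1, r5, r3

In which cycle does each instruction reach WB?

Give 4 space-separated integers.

I0 ld r4 <- r5: IF@1 ID@2 stall=0 (-) EX@3 MEM@4 WB@5
I1 add r2 <- r5,r5: IF@2 ID@3 stall=0 (-) EX@4 MEM@5 WB@6
I2 mul r2 <- r4,r5: IF@3 ID@4 stall=1 (RAW on I0.r4 (WB@5)) EX@6 MEM@7 WB@8
I3 sub r1 <- r5,r3: IF@4 ID@6 stall=0 (-) EX@7 MEM@8 WB@9

Answer: 5 6 8 9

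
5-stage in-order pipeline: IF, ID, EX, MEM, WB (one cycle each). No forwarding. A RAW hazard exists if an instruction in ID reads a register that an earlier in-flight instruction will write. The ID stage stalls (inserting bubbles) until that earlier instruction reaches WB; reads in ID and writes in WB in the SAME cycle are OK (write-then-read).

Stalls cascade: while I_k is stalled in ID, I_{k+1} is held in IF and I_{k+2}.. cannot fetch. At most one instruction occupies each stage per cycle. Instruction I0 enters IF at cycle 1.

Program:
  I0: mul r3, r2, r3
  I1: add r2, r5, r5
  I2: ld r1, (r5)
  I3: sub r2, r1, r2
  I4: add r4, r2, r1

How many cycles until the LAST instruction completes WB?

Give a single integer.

I0 mul r3 <- r2,r3: IF@1 ID@2 stall=0 (-) EX@3 MEM@4 WB@5
I1 add r2 <- r5,r5: IF@2 ID@3 stall=0 (-) EX@4 MEM@5 WB@6
I2 ld r1 <- r5: IF@3 ID@4 stall=0 (-) EX@5 MEM@6 WB@7
I3 sub r2 <- r1,r2: IF@4 ID@5 stall=2 (RAW on I2.r1 (WB@7)) EX@8 MEM@9 WB@10
I4 add r4 <- r2,r1: IF@5 ID@8 stall=2 (RAW on I3.r2 (WB@10)) EX@11 MEM@12 WB@13

Answer: 13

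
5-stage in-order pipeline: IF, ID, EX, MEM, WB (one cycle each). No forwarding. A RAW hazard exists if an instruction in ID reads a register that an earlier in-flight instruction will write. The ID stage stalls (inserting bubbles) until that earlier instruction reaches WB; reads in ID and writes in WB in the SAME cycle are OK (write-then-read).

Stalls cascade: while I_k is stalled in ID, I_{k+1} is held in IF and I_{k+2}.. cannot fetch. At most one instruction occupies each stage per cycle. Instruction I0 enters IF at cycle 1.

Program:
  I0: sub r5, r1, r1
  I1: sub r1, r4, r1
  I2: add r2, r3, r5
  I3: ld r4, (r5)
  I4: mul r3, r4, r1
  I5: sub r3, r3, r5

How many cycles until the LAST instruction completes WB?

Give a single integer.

Answer: 15

Derivation:
I0 sub r5 <- r1,r1: IF@1 ID@2 stall=0 (-) EX@3 MEM@4 WB@5
I1 sub r1 <- r4,r1: IF@2 ID@3 stall=0 (-) EX@4 MEM@5 WB@6
I2 add r2 <- r3,r5: IF@3 ID@4 stall=1 (RAW on I0.r5 (WB@5)) EX@6 MEM@7 WB@8
I3 ld r4 <- r5: IF@4 ID@6 stall=0 (-) EX@7 MEM@8 WB@9
I4 mul r3 <- r4,r1: IF@6 ID@7 stall=2 (RAW on I3.r4 (WB@9)) EX@10 MEM@11 WB@12
I5 sub r3 <- r3,r5: IF@7 ID@10 stall=2 (RAW on I4.r3 (WB@12)) EX@13 MEM@14 WB@15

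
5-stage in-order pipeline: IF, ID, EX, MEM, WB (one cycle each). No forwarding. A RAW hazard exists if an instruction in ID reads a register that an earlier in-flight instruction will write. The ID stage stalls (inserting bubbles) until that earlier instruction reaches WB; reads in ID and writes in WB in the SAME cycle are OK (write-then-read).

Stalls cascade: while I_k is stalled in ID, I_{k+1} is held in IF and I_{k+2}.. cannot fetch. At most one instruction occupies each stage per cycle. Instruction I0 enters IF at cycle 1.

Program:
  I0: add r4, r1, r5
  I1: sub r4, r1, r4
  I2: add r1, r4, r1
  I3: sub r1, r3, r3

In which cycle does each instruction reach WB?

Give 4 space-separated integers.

Answer: 5 8 11 12

Derivation:
I0 add r4 <- r1,r5: IF@1 ID@2 stall=0 (-) EX@3 MEM@4 WB@5
I1 sub r4 <- r1,r4: IF@2 ID@3 stall=2 (RAW on I0.r4 (WB@5)) EX@6 MEM@7 WB@8
I2 add r1 <- r4,r1: IF@3 ID@6 stall=2 (RAW on I1.r4 (WB@8)) EX@9 MEM@10 WB@11
I3 sub r1 <- r3,r3: IF@6 ID@9 stall=0 (-) EX@10 MEM@11 WB@12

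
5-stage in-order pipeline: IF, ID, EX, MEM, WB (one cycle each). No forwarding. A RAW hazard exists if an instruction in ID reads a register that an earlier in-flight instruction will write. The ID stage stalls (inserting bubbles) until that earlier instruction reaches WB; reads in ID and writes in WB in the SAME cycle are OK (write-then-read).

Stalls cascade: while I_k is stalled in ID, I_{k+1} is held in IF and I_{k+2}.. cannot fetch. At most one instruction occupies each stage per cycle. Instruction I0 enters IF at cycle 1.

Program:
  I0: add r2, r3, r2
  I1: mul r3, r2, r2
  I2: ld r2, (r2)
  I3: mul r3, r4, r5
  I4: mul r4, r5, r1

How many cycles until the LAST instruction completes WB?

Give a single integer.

Answer: 11

Derivation:
I0 add r2 <- r3,r2: IF@1 ID@2 stall=0 (-) EX@3 MEM@4 WB@5
I1 mul r3 <- r2,r2: IF@2 ID@3 stall=2 (RAW on I0.r2 (WB@5)) EX@6 MEM@7 WB@8
I2 ld r2 <- r2: IF@3 ID@6 stall=0 (-) EX@7 MEM@8 WB@9
I3 mul r3 <- r4,r5: IF@6 ID@7 stall=0 (-) EX@8 MEM@9 WB@10
I4 mul r4 <- r5,r1: IF@7 ID@8 stall=0 (-) EX@9 MEM@10 WB@11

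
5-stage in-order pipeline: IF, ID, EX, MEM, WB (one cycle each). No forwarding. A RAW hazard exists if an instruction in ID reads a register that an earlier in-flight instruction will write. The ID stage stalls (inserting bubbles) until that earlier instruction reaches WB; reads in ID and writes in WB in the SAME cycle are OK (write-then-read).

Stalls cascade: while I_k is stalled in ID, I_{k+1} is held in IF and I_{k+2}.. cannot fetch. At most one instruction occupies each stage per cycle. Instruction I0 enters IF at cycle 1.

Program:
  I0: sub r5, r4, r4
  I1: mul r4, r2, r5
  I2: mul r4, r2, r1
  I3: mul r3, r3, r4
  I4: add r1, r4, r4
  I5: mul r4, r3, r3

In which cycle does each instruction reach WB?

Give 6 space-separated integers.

I0 sub r5 <- r4,r4: IF@1 ID@2 stall=0 (-) EX@3 MEM@4 WB@5
I1 mul r4 <- r2,r5: IF@2 ID@3 stall=2 (RAW on I0.r5 (WB@5)) EX@6 MEM@7 WB@8
I2 mul r4 <- r2,r1: IF@3 ID@6 stall=0 (-) EX@7 MEM@8 WB@9
I3 mul r3 <- r3,r4: IF@6 ID@7 stall=2 (RAW on I2.r4 (WB@9)) EX@10 MEM@11 WB@12
I4 add r1 <- r4,r4: IF@7 ID@10 stall=0 (-) EX@11 MEM@12 WB@13
I5 mul r4 <- r3,r3: IF@10 ID@11 stall=1 (RAW on I3.r3 (WB@12)) EX@13 MEM@14 WB@15

Answer: 5 8 9 12 13 15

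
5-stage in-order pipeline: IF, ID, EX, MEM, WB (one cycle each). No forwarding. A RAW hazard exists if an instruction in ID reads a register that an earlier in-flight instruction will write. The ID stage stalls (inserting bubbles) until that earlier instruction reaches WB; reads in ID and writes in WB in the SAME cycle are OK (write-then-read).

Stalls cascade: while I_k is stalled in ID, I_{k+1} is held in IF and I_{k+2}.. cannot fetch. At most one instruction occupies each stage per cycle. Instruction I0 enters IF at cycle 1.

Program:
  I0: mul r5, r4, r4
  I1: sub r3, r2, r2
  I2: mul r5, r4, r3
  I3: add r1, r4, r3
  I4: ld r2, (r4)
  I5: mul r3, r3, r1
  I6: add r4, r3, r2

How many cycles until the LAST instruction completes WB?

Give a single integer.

I0 mul r5 <- r4,r4: IF@1 ID@2 stall=0 (-) EX@3 MEM@4 WB@5
I1 sub r3 <- r2,r2: IF@2 ID@3 stall=0 (-) EX@4 MEM@5 WB@6
I2 mul r5 <- r4,r3: IF@3 ID@4 stall=2 (RAW on I1.r3 (WB@6)) EX@7 MEM@8 WB@9
I3 add r1 <- r4,r3: IF@4 ID@7 stall=0 (-) EX@8 MEM@9 WB@10
I4 ld r2 <- r4: IF@7 ID@8 stall=0 (-) EX@9 MEM@10 WB@11
I5 mul r3 <- r3,r1: IF@8 ID@9 stall=1 (RAW on I3.r1 (WB@10)) EX@11 MEM@12 WB@13
I6 add r4 <- r3,r2: IF@9 ID@11 stall=2 (RAW on I5.r3 (WB@13)) EX@14 MEM@15 WB@16

Answer: 16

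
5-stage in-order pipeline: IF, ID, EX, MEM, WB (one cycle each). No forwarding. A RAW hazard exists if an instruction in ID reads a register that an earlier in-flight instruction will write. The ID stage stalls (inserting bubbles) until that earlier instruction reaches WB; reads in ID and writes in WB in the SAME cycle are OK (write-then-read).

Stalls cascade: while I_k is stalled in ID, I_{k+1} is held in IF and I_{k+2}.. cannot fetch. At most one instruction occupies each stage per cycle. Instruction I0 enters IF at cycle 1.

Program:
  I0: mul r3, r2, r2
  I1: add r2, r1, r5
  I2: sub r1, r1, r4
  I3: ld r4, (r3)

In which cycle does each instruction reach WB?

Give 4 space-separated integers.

I0 mul r3 <- r2,r2: IF@1 ID@2 stall=0 (-) EX@3 MEM@4 WB@5
I1 add r2 <- r1,r5: IF@2 ID@3 stall=0 (-) EX@4 MEM@5 WB@6
I2 sub r1 <- r1,r4: IF@3 ID@4 stall=0 (-) EX@5 MEM@6 WB@7
I3 ld r4 <- r3: IF@4 ID@5 stall=0 (-) EX@6 MEM@7 WB@8

Answer: 5 6 7 8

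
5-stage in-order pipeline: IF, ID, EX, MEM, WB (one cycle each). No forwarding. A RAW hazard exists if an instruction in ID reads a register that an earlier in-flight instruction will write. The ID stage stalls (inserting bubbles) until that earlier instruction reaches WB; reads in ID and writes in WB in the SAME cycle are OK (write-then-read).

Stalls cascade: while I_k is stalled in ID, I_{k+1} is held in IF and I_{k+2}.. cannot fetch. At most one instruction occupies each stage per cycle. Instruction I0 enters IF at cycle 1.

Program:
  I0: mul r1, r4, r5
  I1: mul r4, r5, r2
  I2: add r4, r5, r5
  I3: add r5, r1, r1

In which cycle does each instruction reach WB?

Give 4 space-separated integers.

Answer: 5 6 7 8

Derivation:
I0 mul r1 <- r4,r5: IF@1 ID@2 stall=0 (-) EX@3 MEM@4 WB@5
I1 mul r4 <- r5,r2: IF@2 ID@3 stall=0 (-) EX@4 MEM@5 WB@6
I2 add r4 <- r5,r5: IF@3 ID@4 stall=0 (-) EX@5 MEM@6 WB@7
I3 add r5 <- r1,r1: IF@4 ID@5 stall=0 (-) EX@6 MEM@7 WB@8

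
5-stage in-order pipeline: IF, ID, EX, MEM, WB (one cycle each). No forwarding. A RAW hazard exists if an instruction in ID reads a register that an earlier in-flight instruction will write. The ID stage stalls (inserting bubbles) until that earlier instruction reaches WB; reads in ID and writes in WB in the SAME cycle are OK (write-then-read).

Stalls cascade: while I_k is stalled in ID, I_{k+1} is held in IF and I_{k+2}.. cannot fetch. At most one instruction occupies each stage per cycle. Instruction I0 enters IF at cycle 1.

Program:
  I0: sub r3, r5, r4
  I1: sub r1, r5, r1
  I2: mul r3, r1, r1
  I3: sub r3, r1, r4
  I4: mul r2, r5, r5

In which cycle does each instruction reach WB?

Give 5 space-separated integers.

Answer: 5 6 9 10 11

Derivation:
I0 sub r3 <- r5,r4: IF@1 ID@2 stall=0 (-) EX@3 MEM@4 WB@5
I1 sub r1 <- r5,r1: IF@2 ID@3 stall=0 (-) EX@4 MEM@5 WB@6
I2 mul r3 <- r1,r1: IF@3 ID@4 stall=2 (RAW on I1.r1 (WB@6)) EX@7 MEM@8 WB@9
I3 sub r3 <- r1,r4: IF@4 ID@7 stall=0 (-) EX@8 MEM@9 WB@10
I4 mul r2 <- r5,r5: IF@7 ID@8 stall=0 (-) EX@9 MEM@10 WB@11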